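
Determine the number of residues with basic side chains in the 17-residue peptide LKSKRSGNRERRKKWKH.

10

The basic amino acids are Lys (K), Arg (R), and His (H).
Matching residues: K2, K4, R5, R9, R11, R12, K13, K14, K16, H17.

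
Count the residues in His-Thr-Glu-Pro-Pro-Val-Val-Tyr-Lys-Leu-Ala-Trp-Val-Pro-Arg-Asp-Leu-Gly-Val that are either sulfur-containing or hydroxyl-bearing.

Sulfur-containing: C, M. Hydroxyl-bearing: S, T, Y.
Sulfur-containing residues here: none (0).
Hydroxyl-bearing residues here: Thr2, Tyr8 (2).
The two groups share no amino acid, so total = 0 + 2 = 2.

2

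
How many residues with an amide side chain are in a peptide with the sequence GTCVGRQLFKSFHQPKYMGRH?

2

Only N (asparagine) and Q (glutamine) carry a side-chain carboxamide.
Matching residues: Q7, Q14.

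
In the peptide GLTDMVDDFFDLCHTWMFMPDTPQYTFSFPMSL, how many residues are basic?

The basic amino acids are Lys (K), Arg (R), and His (H).
Matching residues: H14.

1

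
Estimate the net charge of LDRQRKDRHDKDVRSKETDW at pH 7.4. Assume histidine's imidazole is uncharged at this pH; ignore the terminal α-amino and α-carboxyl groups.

+1

The side chains ionized at physiological pH are Lys/Arg (+1) and Asp/Glu (−1); with His treated as neutral, nothing else contributes.
Positive (K, R): R3, R5, K6, R8, K11, R14, K16 → +7.
Negative (D, E): D2, D7, D10, D12, E17, D19 → −6.
Net charge = (+7) + (−6) = +1.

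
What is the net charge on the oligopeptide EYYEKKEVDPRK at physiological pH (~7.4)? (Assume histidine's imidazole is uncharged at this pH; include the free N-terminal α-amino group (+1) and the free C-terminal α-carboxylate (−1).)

0

The side chains ionized at physiological pH are Lys/Arg (+1) and Asp/Glu (−1); with His treated as neutral, nothing else contributes.
Positive (K, R): K5, K6, R11, K12 → +4.
Negative (D, E): E1, E4, E7, D9 → −4.
The N-terminus (+1) and C-terminus (−1) cancel.
Net charge = (+4) + (−4) = 0.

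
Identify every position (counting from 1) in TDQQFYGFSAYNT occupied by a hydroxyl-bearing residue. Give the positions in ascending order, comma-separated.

Serine (S), threonine (T), and tyrosine (Y) each carry a hydroxyl group on the side chain.
Matching residues: T1, Y6, S9, Y11, T13.

1, 6, 9, 11, 13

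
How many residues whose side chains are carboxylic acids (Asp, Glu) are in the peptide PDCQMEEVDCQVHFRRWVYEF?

Matching residues: D2, E6, E7, D9, E20.

5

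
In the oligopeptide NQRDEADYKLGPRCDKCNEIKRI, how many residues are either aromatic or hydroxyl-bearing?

Aromatic: F, W, Y. Hydroxyl-bearing: S, T, Y.
Aromatic residues here: Y8 (1).
Hydroxyl-bearing residues here: Y8 (1).
Y is in both groups, so the 1 Y residue must not be double-counted.
Total = 1 + 1 − 1 = 1.

1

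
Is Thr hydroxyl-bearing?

S, T, and Y are the three residues with a side-chain hydroxyl.
Threonine is in this group.

Yes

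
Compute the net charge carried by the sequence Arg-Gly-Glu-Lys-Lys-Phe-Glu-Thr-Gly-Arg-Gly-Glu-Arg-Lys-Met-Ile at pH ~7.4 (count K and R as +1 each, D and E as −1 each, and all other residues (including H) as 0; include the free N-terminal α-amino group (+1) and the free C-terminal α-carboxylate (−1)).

+3

Positive (K, R): Arg1, Lys4, Lys5, Arg10, Arg13, Lys14 → +6.
Negative (D, E): Glu3, Glu7, Glu12 → −3.
The N-terminus (+1) and C-terminus (−1) cancel.
Net charge = (+6) + (−3) = +3.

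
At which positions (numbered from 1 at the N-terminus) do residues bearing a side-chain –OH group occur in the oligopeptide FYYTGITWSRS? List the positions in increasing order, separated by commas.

2, 3, 4, 7, 9, 11

S, T, and Y are the three residues with a side-chain hydroxyl.
Matching residues: Y2, Y3, T4, T7, S9, S11.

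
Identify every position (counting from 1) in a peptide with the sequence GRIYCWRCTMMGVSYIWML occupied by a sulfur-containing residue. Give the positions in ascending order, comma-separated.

Cysteine (C, thiol) and methionine (M, thioether) are the two sulfur-containing amino acids.
Matching residues: C5, C8, M10, M11, M18.

5, 8, 10, 11, 18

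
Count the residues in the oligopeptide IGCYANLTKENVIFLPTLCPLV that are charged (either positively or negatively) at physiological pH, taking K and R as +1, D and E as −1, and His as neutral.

Charged side chains at pH ~7.4: K, R (positive); D, E (negative).
Matching residues: K9, E10.

2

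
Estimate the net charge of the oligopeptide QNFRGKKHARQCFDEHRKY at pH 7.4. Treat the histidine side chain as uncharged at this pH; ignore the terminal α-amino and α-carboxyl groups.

+4

The side chains ionized at physiological pH are Lys/Arg (+1) and Asp/Glu (−1); with His treated as neutral, nothing else contributes.
Positive (K, R): R4, K6, K7, R10, R17, K18 → +6.
Negative (D, E): D14, E15 → −2.
Net charge = (+6) + (−2) = +4.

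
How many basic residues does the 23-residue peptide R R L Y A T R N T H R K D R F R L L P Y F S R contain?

The basic amino acids are Lys (K), Arg (R), and His (H).
Matching residues: R1, R2, R7, H10, R11, K12, R14, R16, R23.

9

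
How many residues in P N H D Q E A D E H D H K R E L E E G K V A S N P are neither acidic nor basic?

11

Acidic: D, E. Basic: K, R, H. All other residues are neither.
Matching residues: P1, N2, Q5, A7, L16, G19, V21, A22, S23, N24, P25.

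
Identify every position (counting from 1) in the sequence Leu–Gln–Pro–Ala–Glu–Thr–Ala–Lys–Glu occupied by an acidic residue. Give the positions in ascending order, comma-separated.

Aspartate (D) and glutamate (E) have carboxylic-acid side chains and are the acidic amino acids.
Matching residues: Glu5, Glu9.

5, 9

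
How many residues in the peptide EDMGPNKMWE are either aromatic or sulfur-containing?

Aromatic: F, W, Y. Sulfur-containing: C, M.
Aromatic residues here: W9 (1).
Sulfur-containing residues here: M3, M8 (2).
The two groups share no amino acid, so total = 1 + 2 = 3.

3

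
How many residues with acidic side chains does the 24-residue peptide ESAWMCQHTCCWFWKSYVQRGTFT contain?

1

Aspartate (D) and glutamate (E) have carboxylic-acid side chains and are the acidic amino acids.
Matching residues: E1.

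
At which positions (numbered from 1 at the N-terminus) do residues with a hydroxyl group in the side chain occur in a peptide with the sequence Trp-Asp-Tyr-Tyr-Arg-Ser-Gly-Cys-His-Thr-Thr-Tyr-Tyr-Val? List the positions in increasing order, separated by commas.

3, 4, 6, 10, 11, 12, 13

Serine (S), threonine (T), and tyrosine (Y) each carry a hydroxyl group on the side chain.
Matching residues: Tyr3, Tyr4, Ser6, Thr10, Thr11, Tyr12, Tyr13.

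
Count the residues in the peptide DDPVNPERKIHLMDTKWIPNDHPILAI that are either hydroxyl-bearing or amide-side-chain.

Hydroxyl-bearing: S, T, Y. Amide-side-chain: N, Q.
Hydroxyl-bearing residues here: T15 (1).
Amide-side-chain residues here: N5, N20 (2).
The two groups share no amino acid, so total = 1 + 2 = 3.

3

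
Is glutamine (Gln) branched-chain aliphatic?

Valine (V), leucine (L), and isoleucine (I) are the branched-chain amino acids.
Glutamine is not in this group.

No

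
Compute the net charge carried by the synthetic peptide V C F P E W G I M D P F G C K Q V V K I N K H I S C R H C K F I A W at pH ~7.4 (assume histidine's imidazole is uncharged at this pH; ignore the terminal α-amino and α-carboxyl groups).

The side chains ionized at physiological pH are Lys/Arg (+1) and Asp/Glu (−1); with His treated as neutral, nothing else contributes.
Positive (K, R): K15, K19, K22, R27, K30 → +5.
Negative (D, E): E5, D10 → −2.
Net charge = (+5) + (−2) = +3.

+3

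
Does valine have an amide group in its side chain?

Asparagine (N) and glutamine (Q) have uncharged amide side chains.
Valine is not in this group.

No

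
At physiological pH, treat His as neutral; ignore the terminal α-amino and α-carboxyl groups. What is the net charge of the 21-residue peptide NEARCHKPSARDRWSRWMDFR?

At pH ~7.4 the Lys and Arg side chains are protonated (+1), the Asp and Glu side chains are deprotonated (−1), and with His taken as neutral all other side chains carry no charge.
Positive (K, R): R4, K7, R11, R13, R16, R21 → +6.
Negative (D, E): E2, D12, D19 → −3.
Net charge = (+6) + (−3) = +3.

+3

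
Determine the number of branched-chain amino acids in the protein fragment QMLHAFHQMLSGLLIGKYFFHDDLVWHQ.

7

The BCAAs are Val, Leu, and Ile — aliphatic side chains with a branch point.
Matching residues: L3, L10, L13, L14, I15, L24, V25.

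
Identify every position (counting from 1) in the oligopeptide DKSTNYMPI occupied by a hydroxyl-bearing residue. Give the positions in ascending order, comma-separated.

Matching residues: S3, T4, Y6.

3, 4, 6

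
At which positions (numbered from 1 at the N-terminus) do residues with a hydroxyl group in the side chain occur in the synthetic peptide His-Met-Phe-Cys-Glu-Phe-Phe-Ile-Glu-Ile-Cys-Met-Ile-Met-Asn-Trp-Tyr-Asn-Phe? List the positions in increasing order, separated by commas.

Serine (S), threonine (T), and tyrosine (Y) each carry a hydroxyl group on the side chain.
Matching residues: Tyr17.

17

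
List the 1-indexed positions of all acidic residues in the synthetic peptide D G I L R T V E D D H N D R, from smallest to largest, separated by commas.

The acidic residues are Asp (D) and Glu (E), whose side chains end in a carboxylate group.
Matching residues: D1, E8, D9, D10, D13.

1, 8, 9, 10, 13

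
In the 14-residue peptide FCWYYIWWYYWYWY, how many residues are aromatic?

Phenylalanine (F), tryptophan (W), and tyrosine (Y) have aromatic ring side chains.
Matching residues: F1, W3, Y4, Y5, W7, W8, Y9, Y10, W11, Y12, W13, Y14.

12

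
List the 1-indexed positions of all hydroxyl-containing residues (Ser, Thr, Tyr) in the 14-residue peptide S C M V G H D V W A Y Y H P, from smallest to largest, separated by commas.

Matching residues: S1, Y11, Y12.

1, 11, 12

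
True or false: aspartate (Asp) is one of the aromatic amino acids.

False

Phenylalanine (F), tryptophan (W), and tyrosine (Y) have aromatic ring side chains.
Aspartate is not in this group.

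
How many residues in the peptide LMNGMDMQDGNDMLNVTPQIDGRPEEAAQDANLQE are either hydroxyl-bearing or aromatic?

1

Hydroxyl-bearing: S, T, Y. Aromatic: F, W, Y.
Hydroxyl-bearing residues here: T17 (1).
Aromatic residues here: none (0).
(Y belongs to both groups, but none appear in this sequence.) Total = 1 + 0 = 1.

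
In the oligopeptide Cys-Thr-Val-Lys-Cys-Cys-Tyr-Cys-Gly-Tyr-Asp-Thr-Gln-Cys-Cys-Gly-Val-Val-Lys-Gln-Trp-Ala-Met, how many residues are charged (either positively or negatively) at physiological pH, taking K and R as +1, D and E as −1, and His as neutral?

Charged side chains at pH ~7.4: K, R (positive); D, E (negative).
Matching residues: Lys4, Asp11, Lys19.

3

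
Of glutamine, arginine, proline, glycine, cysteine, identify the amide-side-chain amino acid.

Only N (asparagine) and Q (glutamine) carry a side-chain carboxamide.
Of the listed options, only glutamine belongs to this group.

glutamine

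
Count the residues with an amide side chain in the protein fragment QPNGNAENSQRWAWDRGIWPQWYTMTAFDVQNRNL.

Asparagine (N) and glutamine (Q) have uncharged amide side chains.
Matching residues: Q1, N3, N5, N8, Q10, Q21, Q31, N32, N34.

9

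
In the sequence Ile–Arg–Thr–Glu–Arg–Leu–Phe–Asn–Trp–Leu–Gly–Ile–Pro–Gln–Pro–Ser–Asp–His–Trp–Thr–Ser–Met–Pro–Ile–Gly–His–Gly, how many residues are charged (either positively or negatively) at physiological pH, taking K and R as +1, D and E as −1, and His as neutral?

Charged side chains at pH ~7.4: K, R (positive); D, E (negative).
Matching residues: Arg2, Glu4, Arg5, Asp17.

4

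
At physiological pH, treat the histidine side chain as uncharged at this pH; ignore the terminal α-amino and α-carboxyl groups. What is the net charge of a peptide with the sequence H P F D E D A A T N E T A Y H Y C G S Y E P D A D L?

At pH ~7.4 the Lys and Arg side chains are protonated (+1), the Asp and Glu side chains are deprotonated (−1), and with His taken as neutral all other side chains carry no charge.
Positive (K, R): none → +0.
Negative (D, E): D4, E5, D6, E11, E21, D23, D25 → −7.
Net charge = (+0) + (−7) = −7.

-7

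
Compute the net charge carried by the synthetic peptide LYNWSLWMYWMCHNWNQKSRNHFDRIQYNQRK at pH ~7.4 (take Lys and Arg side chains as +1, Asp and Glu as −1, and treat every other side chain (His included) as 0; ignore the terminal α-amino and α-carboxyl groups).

+4

Positive (K, R): K18, R20, R25, R31, K32 → +5.
Negative (D, E): D24 → −1.
Net charge = (+5) + (−1) = +4.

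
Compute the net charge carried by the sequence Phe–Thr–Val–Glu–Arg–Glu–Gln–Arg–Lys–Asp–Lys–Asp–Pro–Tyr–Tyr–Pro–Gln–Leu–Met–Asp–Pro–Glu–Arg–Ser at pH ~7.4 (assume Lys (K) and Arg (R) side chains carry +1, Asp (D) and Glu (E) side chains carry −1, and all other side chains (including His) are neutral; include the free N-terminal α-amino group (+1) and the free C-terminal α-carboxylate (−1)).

-1

Positive (K, R): Arg5, Arg8, Lys9, Lys11, Arg23 → +5.
Negative (D, E): Glu4, Glu6, Asp10, Asp12, Asp20, Glu22 → −6.
The N-terminus (+1) and C-terminus (−1) cancel.
Net charge = (+5) + (−6) = −1.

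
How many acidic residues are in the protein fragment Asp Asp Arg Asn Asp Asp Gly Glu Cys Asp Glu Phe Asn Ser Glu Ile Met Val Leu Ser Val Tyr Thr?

Only D (aspartate) and E (glutamate) carry a side-chain carboxylic acid.
Matching residues: Asp1, Asp2, Asp5, Asp6, Glu8, Asp10, Glu11, Glu15.

8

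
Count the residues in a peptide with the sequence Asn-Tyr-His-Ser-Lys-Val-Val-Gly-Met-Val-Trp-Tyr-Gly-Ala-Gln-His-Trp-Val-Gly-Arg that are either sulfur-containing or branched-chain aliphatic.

5

Sulfur-containing: C, M. Branched-chain aliphatic: I, L, V.
Sulfur-containing residues here: Met9 (1).
Branched-chain aliphatic residues here: Val6, Val7, Val10, Val18 (4).
The two groups share no amino acid, so total = 1 + 4 = 5.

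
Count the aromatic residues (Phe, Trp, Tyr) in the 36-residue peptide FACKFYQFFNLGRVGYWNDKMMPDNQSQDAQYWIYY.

Matching residues: F1, F5, Y6, F8, F9, Y16, W17, Y32, W33, Y35, Y36.

11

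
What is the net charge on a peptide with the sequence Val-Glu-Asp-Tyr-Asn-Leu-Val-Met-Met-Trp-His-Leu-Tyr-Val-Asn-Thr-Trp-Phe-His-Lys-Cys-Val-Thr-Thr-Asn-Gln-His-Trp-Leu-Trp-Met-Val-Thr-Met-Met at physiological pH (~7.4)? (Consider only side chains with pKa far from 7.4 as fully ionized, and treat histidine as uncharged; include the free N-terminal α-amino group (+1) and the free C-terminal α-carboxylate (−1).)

Near pH 7.4, K and R contribute +1 each, D and E contribute −1 each, and every other side chain (His included, as stated) is uncharged.
Positive (K, R): Lys20 → +1.
Negative (D, E): Glu2, Asp3 → −2.
The N-terminus (+1) and C-terminus (−1) cancel.
Net charge = (+1) + (−2) = −1.

-1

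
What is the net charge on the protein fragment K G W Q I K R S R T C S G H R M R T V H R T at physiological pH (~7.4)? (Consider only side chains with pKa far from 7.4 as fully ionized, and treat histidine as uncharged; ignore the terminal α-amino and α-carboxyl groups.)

Near pH 7.4, K and R contribute +1 each, D and E contribute −1 each, and every other side chain (His included, as stated) is uncharged.
Positive (K, R): K1, K6, R7, R9, R15, R17, R21 → +7.
Negative (D, E): none → −0.
Net charge = (+7) + (−0) = +7.

+7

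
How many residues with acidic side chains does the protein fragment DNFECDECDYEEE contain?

The acidic residues are Asp (D) and Glu (E), whose side chains end in a carboxylate group.
Matching residues: D1, E4, D6, E7, D9, E11, E12, E13.

8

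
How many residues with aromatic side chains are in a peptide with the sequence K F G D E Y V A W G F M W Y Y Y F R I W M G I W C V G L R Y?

12

The aromatic amino acids are Phe (F, benzyl), Trp (W, indole), and Tyr (Y, phenol).
Matching residues: F2, Y6, W9, F11, W13, Y14, Y15, Y16, F17, W20, W24, Y30.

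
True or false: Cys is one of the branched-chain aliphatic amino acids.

False

V, L, and I make up the branched-chain aliphatic group.
Cysteine is not in this group.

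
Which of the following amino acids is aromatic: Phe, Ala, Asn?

Phenylalanine (F), tryptophan (W), and tyrosine (Y) have aromatic ring side chains.
Of the listed options, only Phe belongs to this group.

Phe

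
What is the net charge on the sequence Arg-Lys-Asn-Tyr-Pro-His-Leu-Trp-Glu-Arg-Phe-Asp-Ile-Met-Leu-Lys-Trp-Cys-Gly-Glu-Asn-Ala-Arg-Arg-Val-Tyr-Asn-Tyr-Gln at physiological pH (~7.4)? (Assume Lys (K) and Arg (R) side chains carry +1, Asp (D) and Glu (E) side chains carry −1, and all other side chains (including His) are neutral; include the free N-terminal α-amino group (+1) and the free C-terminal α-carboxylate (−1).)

+3

Positive (K, R): Arg1, Lys2, Arg10, Lys16, Arg23, Arg24 → +6.
Negative (D, E): Glu9, Asp12, Glu20 → −3.
The N-terminus (+1) and C-terminus (−1) cancel.
Net charge = (+6) + (−3) = +3.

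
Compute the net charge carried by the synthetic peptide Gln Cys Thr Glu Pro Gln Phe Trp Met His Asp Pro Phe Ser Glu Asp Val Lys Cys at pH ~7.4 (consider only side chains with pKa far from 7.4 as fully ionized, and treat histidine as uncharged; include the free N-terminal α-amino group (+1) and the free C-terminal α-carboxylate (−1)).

-3

The side chains ionized at physiological pH are Lys/Arg (+1) and Asp/Glu (−1); with His treated as neutral, nothing else contributes.
Positive (K, R): Lys18 → +1.
Negative (D, E): Glu4, Asp11, Glu15, Asp16 → −4.
The N-terminus (+1) and C-terminus (−1) cancel.
Net charge = (+1) + (−4) = −3.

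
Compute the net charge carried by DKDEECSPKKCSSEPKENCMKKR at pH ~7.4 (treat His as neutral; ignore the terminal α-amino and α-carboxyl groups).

Near pH 7.4, K and R contribute +1 each, D and E contribute −1 each, and every other side chain (His included, as stated) is uncharged.
Positive (K, R): K2, K9, K10, K16, K21, K22, R23 → +7.
Negative (D, E): D1, D3, E4, E5, E14, E17 → −6.
Net charge = (+7) + (−6) = +1.

+1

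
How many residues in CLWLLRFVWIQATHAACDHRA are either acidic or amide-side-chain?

Acidic: D, E. Amide-side-chain: N, Q.
Acidic residues here: D18 (1).
Amide-side-chain residues here: Q11 (1).
The two groups share no amino acid, so total = 1 + 1 = 2.

2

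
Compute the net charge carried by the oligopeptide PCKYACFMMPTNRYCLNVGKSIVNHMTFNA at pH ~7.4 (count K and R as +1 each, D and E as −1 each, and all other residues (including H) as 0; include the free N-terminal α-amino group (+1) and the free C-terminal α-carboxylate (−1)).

+3

Positive (K, R): K3, R13, K20 → +3.
Negative (D, E): none → −0.
The N-terminus (+1) and C-terminus (−1) cancel.
Net charge = (+3) + (−0) = +3.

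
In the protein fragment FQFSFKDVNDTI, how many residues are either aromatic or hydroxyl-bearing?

5

Aromatic: F, W, Y. Hydroxyl-bearing: S, T, Y.
Aromatic residues here: F1, F3, F5 (3).
Hydroxyl-bearing residues here: S4, T11 (2).
(Y belongs to both groups, but none appear in this sequence.) Total = 3 + 2 = 5.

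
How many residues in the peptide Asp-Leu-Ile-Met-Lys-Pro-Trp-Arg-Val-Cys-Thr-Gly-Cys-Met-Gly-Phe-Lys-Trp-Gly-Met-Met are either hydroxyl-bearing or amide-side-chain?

1

Hydroxyl-bearing: S, T, Y. Amide-side-chain: N, Q.
Hydroxyl-bearing residues here: Thr11 (1).
Amide-side-chain residues here: none (0).
The two groups share no amino acid, so total = 1 + 0 = 1.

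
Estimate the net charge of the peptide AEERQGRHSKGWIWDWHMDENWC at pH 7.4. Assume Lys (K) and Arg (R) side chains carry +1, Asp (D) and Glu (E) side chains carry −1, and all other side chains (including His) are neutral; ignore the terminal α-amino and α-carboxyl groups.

Positive (K, R): R4, R7, K10 → +3.
Negative (D, E): E2, E3, D15, D19, E20 → −5.
Net charge = (+3) + (−5) = −2.

-2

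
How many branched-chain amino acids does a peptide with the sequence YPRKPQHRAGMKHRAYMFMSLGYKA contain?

Valine (V), leucine (L), and isoleucine (I) are the branched-chain amino acids.
Matching residues: L21.

1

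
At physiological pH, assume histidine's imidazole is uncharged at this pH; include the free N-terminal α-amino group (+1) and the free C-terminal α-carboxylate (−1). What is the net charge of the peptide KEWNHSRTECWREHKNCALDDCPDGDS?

Near pH 7.4, K and R contribute +1 each, D and E contribute −1 each, and every other side chain (His included, as stated) is uncharged.
Positive (K, R): K1, R7, R12, K15 → +4.
Negative (D, E): E2, E9, E13, D20, D21, D24, D26 → −7.
The N-terminus (+1) and C-terminus (−1) cancel.
Net charge = (+4) + (−7) = −3.

-3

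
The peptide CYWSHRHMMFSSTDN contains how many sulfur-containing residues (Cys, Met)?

3

Matching residues: C1, M8, M9.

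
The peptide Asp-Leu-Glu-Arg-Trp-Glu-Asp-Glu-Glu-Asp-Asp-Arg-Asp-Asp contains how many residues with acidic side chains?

The acidic residues are Asp (D) and Glu (E), whose side chains end in a carboxylate group.
Matching residues: Asp1, Glu3, Glu6, Asp7, Glu8, Glu9, Asp10, Asp11, Asp13, Asp14.

10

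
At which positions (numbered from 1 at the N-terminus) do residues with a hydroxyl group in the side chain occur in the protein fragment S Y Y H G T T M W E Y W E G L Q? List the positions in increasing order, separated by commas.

1, 2, 3, 6, 7, 11

The –OH-bearing residues are Ser, Thr (aliphatic alcohols), and Tyr (phenol).
Matching residues: S1, Y2, Y3, T6, T7, Y11.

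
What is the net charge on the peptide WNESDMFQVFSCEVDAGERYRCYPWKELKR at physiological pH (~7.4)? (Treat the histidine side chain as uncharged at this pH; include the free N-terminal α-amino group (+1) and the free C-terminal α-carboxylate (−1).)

-1

The side chains ionized at physiological pH are Lys/Arg (+1) and Asp/Glu (−1); with His treated as neutral, nothing else contributes.
Positive (K, R): R19, R21, K26, K29, R30 → +5.
Negative (D, E): E3, D5, E13, D15, E18, E27 → −6.
The N-terminus (+1) and C-terminus (−1) cancel.
Net charge = (+5) + (−6) = −1.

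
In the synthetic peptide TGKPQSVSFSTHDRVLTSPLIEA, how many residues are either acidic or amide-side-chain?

Acidic: D, E. Amide-side-chain: N, Q.
Acidic residues here: D13, E22 (2).
Amide-side-chain residues here: Q5 (1).
The two groups share no amino acid, so total = 2 + 1 = 3.

3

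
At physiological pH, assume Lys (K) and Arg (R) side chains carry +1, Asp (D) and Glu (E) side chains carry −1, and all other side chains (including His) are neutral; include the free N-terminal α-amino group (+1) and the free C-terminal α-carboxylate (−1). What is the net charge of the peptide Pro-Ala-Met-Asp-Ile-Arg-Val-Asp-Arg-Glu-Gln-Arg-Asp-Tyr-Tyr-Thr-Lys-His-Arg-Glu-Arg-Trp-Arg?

+2

Positive (K, R): Arg6, Arg9, Arg12, Lys17, Arg19, Arg21, Arg23 → +7.
Negative (D, E): Asp4, Asp8, Glu10, Asp13, Glu20 → −5.
The N-terminus (+1) and C-terminus (−1) cancel.
Net charge = (+7) + (−5) = +2.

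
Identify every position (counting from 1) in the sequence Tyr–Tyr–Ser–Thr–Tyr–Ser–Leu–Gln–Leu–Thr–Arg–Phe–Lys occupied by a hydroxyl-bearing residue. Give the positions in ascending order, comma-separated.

1, 2, 3, 4, 5, 6, 10

S, T, and Y are the three residues with a side-chain hydroxyl.
Matching residues: Tyr1, Tyr2, Ser3, Thr4, Tyr5, Ser6, Thr10.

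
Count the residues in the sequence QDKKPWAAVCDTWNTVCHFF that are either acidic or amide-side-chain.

4

Acidic: D, E. Amide-side-chain: N, Q.
Acidic residues here: D2, D11 (2).
Amide-side-chain residues here: Q1, N14 (2).
The two groups share no amino acid, so total = 2 + 2 = 4.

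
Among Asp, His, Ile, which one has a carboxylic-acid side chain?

Aspartate (D) and glutamate (E) have carboxylic-acid side chains and are the acidic amino acids.
Of the listed options, only Asp belongs to this group.

Asp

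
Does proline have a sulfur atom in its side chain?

The sulfur-bearing residues are cysteine (–SH) and methionine (–S–CH₃).
Proline is not in this group.

No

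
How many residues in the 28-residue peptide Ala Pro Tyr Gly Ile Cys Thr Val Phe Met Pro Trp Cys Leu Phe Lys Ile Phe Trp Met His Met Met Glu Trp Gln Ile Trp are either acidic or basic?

3

Acidic: D, E. Basic: H, K, R.
Acidic residues here: Glu24 (1).
Basic residues here: Lys16, His21 (2).
The two groups share no amino acid, so total = 1 + 2 = 3.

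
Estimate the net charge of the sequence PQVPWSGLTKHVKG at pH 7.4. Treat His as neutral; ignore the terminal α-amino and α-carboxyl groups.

+2

Near pH 7.4, K and R contribute +1 each, D and E contribute −1 each, and every other side chain (His included, as stated) is uncharged.
Positive (K, R): K10, K13 → +2.
Negative (D, E): none → −0.
Net charge = (+2) + (−0) = +2.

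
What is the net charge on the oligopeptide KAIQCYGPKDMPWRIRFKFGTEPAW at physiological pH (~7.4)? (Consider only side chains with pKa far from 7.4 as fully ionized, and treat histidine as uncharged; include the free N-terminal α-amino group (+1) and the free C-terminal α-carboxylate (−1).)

+3

The side chains ionized at physiological pH are Lys/Arg (+1) and Asp/Glu (−1); with His treated as neutral, nothing else contributes.
Positive (K, R): K1, K9, R14, R16, K18 → +5.
Negative (D, E): D10, E22 → −2.
The N-terminus (+1) and C-terminus (−1) cancel.
Net charge = (+5) + (−2) = +3.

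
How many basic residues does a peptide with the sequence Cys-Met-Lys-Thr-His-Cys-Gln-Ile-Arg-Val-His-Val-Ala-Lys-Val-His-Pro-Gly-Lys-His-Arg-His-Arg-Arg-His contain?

The basic amino acids are Lys (K), Arg (R), and His (H).
Matching residues: Lys3, His5, Arg9, His11, Lys14, His16, Lys19, His20, Arg21, His22, Arg23, Arg24, His25.

13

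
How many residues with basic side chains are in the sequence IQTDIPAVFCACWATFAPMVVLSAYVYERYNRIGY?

The basic amino acids are Lys (K), Arg (R), and His (H).
Matching residues: R29, R32.

2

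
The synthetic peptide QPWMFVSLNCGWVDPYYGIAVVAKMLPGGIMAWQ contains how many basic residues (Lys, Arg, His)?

1

Matching residues: K24.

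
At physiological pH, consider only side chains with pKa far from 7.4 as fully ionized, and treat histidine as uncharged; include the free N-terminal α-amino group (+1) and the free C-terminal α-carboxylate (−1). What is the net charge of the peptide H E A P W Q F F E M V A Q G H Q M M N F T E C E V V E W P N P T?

At pH ~7.4 the Lys and Arg side chains are protonated (+1), the Asp and Glu side chains are deprotonated (−1), and with His taken as neutral all other side chains carry no charge.
Positive (K, R): none → +0.
Negative (D, E): E2, E9, E22, E24, E27 → −5.
The N-terminus (+1) and C-terminus (−1) cancel.
Net charge = (+0) + (−5) = −5.

-5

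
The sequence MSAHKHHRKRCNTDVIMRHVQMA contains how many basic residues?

K, R, and H are the three residues with basic side chains (ε-amine, guanidinium, and imidazole respectively).
Matching residues: H4, K5, H6, H7, R8, K9, R10, R18, H19.

9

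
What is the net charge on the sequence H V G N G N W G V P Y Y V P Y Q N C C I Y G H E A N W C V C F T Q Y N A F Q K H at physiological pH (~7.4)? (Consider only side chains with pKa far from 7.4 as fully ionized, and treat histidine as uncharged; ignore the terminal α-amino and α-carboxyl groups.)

The side chains ionized at physiological pH are Lys/Arg (+1) and Asp/Glu (−1); with His treated as neutral, nothing else contributes.
Positive (K, R): K39 → +1.
Negative (D, E): E24 → −1.
Net charge = (+1) + (−1) = 0.

0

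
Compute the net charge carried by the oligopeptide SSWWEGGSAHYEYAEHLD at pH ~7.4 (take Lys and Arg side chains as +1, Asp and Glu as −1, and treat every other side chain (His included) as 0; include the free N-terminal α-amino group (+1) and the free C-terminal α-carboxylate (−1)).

Positive (K, R): none → +0.
Negative (D, E): E5, E12, E15, D18 → −4.
The N-terminus (+1) and C-terminus (−1) cancel.
Net charge = (+0) + (−4) = −4.

-4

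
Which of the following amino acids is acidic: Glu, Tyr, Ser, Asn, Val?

Aspartate (D) and glutamate (E) have carboxylic-acid side chains and are the acidic amino acids.
Of the listed options, only Glu belongs to this group.

Glu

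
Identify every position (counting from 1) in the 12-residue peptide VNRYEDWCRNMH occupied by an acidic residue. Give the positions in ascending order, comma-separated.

Only D (aspartate) and E (glutamate) carry a side-chain carboxylic acid.
Matching residues: E5, D6.

5, 6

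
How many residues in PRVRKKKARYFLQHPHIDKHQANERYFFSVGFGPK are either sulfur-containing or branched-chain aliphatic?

Sulfur-containing: C, M. Branched-chain aliphatic: I, L, V.
Sulfur-containing residues here: none (0).
Branched-chain aliphatic residues here: V3, L12, I17, V30 (4).
The two groups share no amino acid, so total = 0 + 4 = 4.

4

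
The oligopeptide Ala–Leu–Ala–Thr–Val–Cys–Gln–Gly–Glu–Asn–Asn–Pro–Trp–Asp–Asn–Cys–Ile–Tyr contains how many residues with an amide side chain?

4

Asparagine (N) and glutamine (Q) have uncharged amide side chains.
Matching residues: Gln7, Asn10, Asn11, Asn15.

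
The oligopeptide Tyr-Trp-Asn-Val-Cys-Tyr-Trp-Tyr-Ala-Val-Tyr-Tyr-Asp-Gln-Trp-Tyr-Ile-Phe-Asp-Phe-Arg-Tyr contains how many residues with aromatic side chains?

12

F, W, and Y each carry an aromatic ring on the side chain.
Matching residues: Tyr1, Trp2, Tyr6, Trp7, Tyr8, Tyr11, Tyr12, Trp15, Tyr16, Phe18, Phe20, Tyr22.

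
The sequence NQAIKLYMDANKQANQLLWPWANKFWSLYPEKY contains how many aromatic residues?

F, W, and Y each carry an aromatic ring on the side chain.
Matching residues: Y7, W19, W21, F25, W26, Y29, Y33.

7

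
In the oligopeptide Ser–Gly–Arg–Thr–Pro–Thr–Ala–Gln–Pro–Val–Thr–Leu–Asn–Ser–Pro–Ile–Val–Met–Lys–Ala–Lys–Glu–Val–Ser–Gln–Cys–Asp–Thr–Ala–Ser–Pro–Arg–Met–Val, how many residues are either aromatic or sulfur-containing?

Aromatic: F, W, Y. Sulfur-containing: C, M.
Aromatic residues here: none (0).
Sulfur-containing residues here: Met18, Cys26, Met33 (3).
The two groups share no amino acid, so total = 0 + 3 = 3.

3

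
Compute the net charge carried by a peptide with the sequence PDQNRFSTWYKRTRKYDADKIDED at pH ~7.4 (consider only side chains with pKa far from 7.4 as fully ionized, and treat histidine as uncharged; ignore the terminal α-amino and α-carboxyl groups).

At pH ~7.4 the Lys and Arg side chains are protonated (+1), the Asp and Glu side chains are deprotonated (−1), and with His taken as neutral all other side chains carry no charge.
Positive (K, R): R5, K11, R12, R14, K15, K20 → +6.
Negative (D, E): D2, D17, D19, D22, E23, D24 → −6.
Net charge = (+6) + (−6) = 0.

0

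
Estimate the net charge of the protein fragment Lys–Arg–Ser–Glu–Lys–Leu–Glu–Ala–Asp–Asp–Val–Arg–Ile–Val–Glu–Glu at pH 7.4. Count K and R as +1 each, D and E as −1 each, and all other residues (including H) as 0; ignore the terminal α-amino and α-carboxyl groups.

-2

Positive (K, R): Lys1, Arg2, Lys5, Arg12 → +4.
Negative (D, E): Glu4, Glu7, Asp9, Asp10, Glu15, Glu16 → −6.
Net charge = (+4) + (−6) = −2.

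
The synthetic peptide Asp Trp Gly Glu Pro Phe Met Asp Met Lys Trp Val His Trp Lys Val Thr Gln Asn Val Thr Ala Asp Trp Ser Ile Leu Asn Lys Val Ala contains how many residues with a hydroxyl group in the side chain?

3

The –OH-bearing residues are Ser, Thr (aliphatic alcohols), and Tyr (phenol).
Matching residues: Thr17, Thr21, Ser25.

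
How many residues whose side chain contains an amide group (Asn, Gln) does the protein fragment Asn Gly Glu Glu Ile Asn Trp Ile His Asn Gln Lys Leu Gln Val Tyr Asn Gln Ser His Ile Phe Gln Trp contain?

8

Matching residues: Asn1, Asn6, Asn10, Gln11, Gln14, Asn17, Gln18, Gln23.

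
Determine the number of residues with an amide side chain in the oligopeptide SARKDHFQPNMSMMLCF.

2

The amide-side-chain residues are Asn (N) and Gln (Q).
Matching residues: Q8, N10.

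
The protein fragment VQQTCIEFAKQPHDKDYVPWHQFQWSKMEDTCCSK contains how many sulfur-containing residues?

The sulfur-bearing residues are cysteine (–SH) and methionine (–S–CH₃).
Matching residues: C5, M28, C32, C33.

4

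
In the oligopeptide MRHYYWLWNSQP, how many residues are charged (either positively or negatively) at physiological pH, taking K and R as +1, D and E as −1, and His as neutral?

Charged side chains at pH ~7.4: K, R (positive); D, E (negative).
Matching residues: R2.

1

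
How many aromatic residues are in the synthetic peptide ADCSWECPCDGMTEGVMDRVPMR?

1

Phenylalanine (F), tryptophan (W), and tyrosine (Y) have aromatic ring side chains.
Matching residues: W5.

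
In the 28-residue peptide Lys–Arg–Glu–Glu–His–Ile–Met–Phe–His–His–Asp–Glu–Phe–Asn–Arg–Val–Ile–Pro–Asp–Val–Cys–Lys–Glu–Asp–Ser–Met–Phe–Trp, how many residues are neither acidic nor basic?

Acidic: D, E. Basic: K, R, H. All other residues are neither.
Matching residues: Ile6, Met7, Phe8, Phe13, Asn14, Val16, Ile17, Pro18, Val20, Cys21, Ser25, Met26, Phe27, Trp28.

14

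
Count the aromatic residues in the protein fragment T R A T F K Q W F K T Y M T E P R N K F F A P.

6

Phenylalanine (F), tryptophan (W), and tyrosine (Y) have aromatic ring side chains.
Matching residues: F5, W8, F9, Y12, F20, F21.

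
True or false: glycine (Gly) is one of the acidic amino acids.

False

The acidic residues are Asp (D) and Glu (E), whose side chains end in a carboxylate group.
Glycine is not in this group.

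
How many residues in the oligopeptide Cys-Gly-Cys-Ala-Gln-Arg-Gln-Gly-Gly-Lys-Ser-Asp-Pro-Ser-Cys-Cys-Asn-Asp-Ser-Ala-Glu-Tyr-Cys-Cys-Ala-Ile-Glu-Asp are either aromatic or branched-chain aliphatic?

Aromatic: F, W, Y. Branched-chain aliphatic: I, L, V.
Aromatic residues here: Tyr22 (1).
Branched-chain aliphatic residues here: Ile26 (1).
The two groups share no amino acid, so total = 1 + 1 = 2.

2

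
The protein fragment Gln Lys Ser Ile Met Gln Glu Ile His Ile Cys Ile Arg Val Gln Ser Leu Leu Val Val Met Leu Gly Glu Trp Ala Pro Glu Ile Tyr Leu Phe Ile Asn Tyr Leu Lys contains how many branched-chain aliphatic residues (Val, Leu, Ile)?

Matching residues: Ile4, Ile8, Ile10, Ile12, Val14, Leu17, Leu18, Val19, Val20, Leu22, Ile29, Leu31, Ile33, Leu36.

14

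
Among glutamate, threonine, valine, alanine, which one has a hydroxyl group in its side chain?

S, T, and Y are the three residues with a side-chain hydroxyl.
Of the listed options, only threonine belongs to this group.

threonine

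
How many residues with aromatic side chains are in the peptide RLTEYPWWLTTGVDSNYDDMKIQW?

5

Phenylalanine (F), tryptophan (W), and tyrosine (Y) have aromatic ring side chains.
Matching residues: Y5, W7, W8, Y17, W24.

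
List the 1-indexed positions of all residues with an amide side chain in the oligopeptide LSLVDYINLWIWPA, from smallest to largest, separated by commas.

Asparagine (N) and glutamine (Q) have uncharged amide side chains.
Matching residues: N8.

8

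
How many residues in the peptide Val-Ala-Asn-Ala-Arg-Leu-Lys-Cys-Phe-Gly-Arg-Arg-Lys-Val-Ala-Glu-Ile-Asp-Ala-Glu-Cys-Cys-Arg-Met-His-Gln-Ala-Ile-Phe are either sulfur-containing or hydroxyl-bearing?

4

Sulfur-containing: C, M. Hydroxyl-bearing: S, T, Y.
Sulfur-containing residues here: Cys8, Cys21, Cys22, Met24 (4).
Hydroxyl-bearing residues here: none (0).
The two groups share no amino acid, so total = 4 + 0 = 4.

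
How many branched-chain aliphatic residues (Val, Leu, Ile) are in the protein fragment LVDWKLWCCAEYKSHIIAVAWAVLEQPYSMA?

Matching residues: L1, V2, L6, I16, I17, V19, V23, L24.

8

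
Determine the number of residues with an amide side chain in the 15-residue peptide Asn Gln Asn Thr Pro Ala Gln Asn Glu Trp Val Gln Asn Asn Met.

8

The amide-side-chain residues are Asn (N) and Gln (Q).
Matching residues: Asn1, Gln2, Asn3, Gln7, Asn8, Gln12, Asn13, Asn14.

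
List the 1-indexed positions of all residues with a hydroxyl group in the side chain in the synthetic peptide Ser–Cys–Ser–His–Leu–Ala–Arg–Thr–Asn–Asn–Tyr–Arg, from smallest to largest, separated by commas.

1, 3, 8, 11

S, T, and Y are the three residues with a side-chain hydroxyl.
Matching residues: Ser1, Ser3, Thr8, Tyr11.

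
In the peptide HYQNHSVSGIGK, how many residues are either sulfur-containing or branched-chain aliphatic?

2

Sulfur-containing: C, M. Branched-chain aliphatic: I, L, V.
Sulfur-containing residues here: none (0).
Branched-chain aliphatic residues here: V7, I10 (2).
The two groups share no amino acid, so total = 0 + 2 = 2.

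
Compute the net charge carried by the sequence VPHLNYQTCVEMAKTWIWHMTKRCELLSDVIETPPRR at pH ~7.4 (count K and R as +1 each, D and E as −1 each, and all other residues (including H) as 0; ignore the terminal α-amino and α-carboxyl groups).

Positive (K, R): K14, K22, R23, R36, R37 → +5.
Negative (D, E): E11, E25, D29, E32 → −4.
Net charge = (+5) + (−4) = +1.

+1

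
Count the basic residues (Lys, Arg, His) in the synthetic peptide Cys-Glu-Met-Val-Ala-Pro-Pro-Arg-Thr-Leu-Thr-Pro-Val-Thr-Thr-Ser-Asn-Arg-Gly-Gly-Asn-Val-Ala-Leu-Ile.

Matching residues: Arg8, Arg18.

2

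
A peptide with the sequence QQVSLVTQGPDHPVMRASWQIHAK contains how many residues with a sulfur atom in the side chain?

Cysteine (C, thiol) and methionine (M, thioether) are the two sulfur-containing amino acids.
Matching residues: M15.

1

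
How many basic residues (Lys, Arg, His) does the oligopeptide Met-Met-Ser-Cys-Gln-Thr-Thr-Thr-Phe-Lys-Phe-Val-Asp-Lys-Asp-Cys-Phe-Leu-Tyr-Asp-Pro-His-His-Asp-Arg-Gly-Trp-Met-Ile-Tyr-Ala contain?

5

Matching residues: Lys10, Lys14, His22, His23, Arg25.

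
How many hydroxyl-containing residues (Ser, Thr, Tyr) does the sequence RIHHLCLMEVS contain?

Matching residues: S11.

1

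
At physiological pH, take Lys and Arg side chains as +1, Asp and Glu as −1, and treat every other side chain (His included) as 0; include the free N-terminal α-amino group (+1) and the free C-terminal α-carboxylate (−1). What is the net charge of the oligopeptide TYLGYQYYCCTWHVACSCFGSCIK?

Positive (K, R): K24 → +1.
Negative (D, E): none → −0.
The N-terminus (+1) and C-terminus (−1) cancel.
Net charge = (+1) + (−0) = +1.

+1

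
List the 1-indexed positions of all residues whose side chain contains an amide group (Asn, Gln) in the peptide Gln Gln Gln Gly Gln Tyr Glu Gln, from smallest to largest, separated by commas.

Matching residues: Gln1, Gln2, Gln3, Gln5, Gln8.

1, 2, 3, 5, 8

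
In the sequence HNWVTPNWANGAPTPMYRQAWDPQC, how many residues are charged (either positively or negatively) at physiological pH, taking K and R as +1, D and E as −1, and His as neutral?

Charged side chains at pH ~7.4: K, R (positive); D, E (negative).
Matching residues: R18, D22.

2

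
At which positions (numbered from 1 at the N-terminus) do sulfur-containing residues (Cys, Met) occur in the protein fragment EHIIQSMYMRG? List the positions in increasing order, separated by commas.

Matching residues: M7, M9.

7, 9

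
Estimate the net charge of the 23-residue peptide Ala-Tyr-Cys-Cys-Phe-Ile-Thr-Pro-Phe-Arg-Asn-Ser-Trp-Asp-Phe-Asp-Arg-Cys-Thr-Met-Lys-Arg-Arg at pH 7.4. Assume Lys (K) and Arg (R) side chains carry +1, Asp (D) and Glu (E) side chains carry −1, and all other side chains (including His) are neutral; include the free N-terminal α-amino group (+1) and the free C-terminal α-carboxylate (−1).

+3

Positive (K, R): Arg10, Arg17, Lys21, Arg22, Arg23 → +5.
Negative (D, E): Asp14, Asp16 → −2.
The N-terminus (+1) and C-terminus (−1) cancel.
Net charge = (+5) + (−2) = +3.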